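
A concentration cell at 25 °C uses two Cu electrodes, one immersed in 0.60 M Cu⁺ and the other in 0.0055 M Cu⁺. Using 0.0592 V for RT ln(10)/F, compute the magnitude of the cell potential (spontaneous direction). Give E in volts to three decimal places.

For a concentration cell E°cell = 0. The 0.60 M side is the cathode (reduction is favoured where [Cu⁺] is higher).
With n = 1, E = −(0.0592/1) log([Cu⁺]ₐₙ/[Cu⁺]꜀ₐₜ) = −(0.0592/1) log(0.0055/0.6) = −(0.0592/1)(-2.038) = +0.121 V.

+0.121 V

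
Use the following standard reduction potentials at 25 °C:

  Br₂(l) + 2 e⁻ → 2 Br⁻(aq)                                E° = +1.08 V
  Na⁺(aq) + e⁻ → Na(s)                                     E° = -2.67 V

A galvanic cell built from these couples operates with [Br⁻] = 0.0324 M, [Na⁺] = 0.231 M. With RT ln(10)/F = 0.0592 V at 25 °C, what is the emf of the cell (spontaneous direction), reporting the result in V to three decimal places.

Br₂/Br⁻ is the cathode (higher E°), Na⁺/Na the anode: E°cell = +1.08 − (-2.67) = +3.75 V, n = 2.
Overall: Br₂(l) + 2 Na(s) → 2 Br⁻(aq) + 2 Na⁺(aq)
Q = [Br⁻]^2·[Na⁺]^2; log Q = -4.252.
E = E° − (0.0592/n) log Q = +3.75 − (0.0592/2)(-4.252) = +3.876 V.

+3.876 V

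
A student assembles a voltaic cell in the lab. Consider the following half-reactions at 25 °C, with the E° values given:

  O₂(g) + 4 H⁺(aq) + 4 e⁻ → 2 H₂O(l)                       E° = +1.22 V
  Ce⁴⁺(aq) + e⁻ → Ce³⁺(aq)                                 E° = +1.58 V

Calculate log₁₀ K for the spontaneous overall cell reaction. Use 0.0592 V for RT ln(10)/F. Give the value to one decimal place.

24.3

Cathode: Ce⁴⁺/Ce³⁺; anode: O₂/H₂O. E°cell = +0.36 V, n = 4.
log K = nE°cell / 0.0592 = (4)(+0.36) / 0.0592 = 24.3.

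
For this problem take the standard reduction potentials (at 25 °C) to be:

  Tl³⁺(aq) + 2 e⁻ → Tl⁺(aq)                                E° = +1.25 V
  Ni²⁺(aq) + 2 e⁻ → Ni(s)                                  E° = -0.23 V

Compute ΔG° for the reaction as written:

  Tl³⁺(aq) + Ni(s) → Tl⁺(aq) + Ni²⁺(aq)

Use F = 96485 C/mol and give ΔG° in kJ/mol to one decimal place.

-285.6 kJ/mol

As written, Tl³⁺/Tl⁺ is reduced (cathode) and Ni²⁺/Ni is oxidised (anode), so E°cell = (+1.25) − (-0.23) = +1.48 V.
Balancing electrons gives n = 2.
ΔG° = −nFE° = −(2)(96485)(+1.48) = -285,596 J = -285.6 kJ/mol.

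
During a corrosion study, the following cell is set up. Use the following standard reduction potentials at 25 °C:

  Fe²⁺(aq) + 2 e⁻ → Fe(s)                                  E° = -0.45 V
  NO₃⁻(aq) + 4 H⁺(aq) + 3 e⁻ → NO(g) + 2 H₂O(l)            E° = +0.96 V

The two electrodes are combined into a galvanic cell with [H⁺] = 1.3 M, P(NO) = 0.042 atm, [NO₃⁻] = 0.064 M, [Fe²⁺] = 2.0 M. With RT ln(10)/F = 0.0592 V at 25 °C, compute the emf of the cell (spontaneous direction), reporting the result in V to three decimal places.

+1.414 V

NO₃⁻/NO is the cathode (higher E°), Fe²⁺/Fe the anode: E°cell = +0.96 − (-0.45) = +1.41 V, n = 6.
Overall: 2 NO₃⁻(aq) + 8 H⁺(aq) + 3 Fe(s) → 2 NO(g) + 4 H₂O(l) + 3 Fe²⁺(aq)
Q = P(NO)^2·[Fe²⁺]^3 / ([NO₃⁻]^2·[H⁺]^8); log Q = -0.374.
E = E° − (0.0592/n) log Q = +1.41 − (0.0592/6)(-0.374) = +1.414 V.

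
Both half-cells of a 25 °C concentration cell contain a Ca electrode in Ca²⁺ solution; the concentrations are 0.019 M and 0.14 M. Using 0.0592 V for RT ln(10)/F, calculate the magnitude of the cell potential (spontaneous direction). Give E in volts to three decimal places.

+0.026 V

For a concentration cell E°cell = 0. The 0.14 M side is the cathode (reduction is favoured where [Ca²⁺] is higher).
With n = 2, E = −(0.0592/2) log([Ca²⁺]ₐₙ/[Ca²⁺]꜀ₐₜ) = −(0.0592/2) log(0.019/0.14) = −(0.0592/2)(-0.867) = +0.026 V.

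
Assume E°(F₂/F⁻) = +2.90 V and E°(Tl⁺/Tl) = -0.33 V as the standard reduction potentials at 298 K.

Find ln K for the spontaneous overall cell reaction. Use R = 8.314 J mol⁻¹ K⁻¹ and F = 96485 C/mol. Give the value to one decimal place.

Cathode: F₂/F⁻; anode: Tl⁺/Tl. E°cell = (+2.90) − (-0.33) = +3.23 V, with n = 2.
ΔG° = −nFE° = −RT ln K, so ln K = nFE°/(RT) = (2)(96485)(+3.23) / ((8.314)(298)) = 251.574.

251.6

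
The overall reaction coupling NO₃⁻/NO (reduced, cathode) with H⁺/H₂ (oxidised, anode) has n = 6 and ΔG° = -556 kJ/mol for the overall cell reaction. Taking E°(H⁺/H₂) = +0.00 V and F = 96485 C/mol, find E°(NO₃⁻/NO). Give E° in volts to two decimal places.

E°cell = −ΔG°/(nF) = −(-556×10³)/((6)(96485)) = +0.960 V.
Since NO₃⁻/NO is the cathode and H⁺/H₂ the anode, E°cell = E°(NO₃⁻/NO) − E°(H⁺/H₂).
So E°(NO₃⁻/NO) = E°cell + E°(H⁺/H₂) = +0.960 + (+0.00) = +0.96 V.

+0.96 V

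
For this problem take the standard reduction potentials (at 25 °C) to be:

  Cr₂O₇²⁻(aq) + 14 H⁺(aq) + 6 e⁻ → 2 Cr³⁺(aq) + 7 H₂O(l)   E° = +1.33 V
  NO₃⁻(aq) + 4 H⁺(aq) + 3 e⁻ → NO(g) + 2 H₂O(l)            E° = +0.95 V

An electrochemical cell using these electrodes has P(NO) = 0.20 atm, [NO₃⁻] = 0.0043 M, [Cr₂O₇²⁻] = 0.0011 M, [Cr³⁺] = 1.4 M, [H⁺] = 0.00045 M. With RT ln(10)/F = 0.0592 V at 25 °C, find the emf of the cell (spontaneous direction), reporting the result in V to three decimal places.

+0.183 V

Cr₂O₇²⁻/Cr³⁺ is the cathode (higher E°), NO₃⁻/NO the anode: E°cell = +1.33 − (+0.95) = +0.38 V, n = 6.
Overall: Cr₂O₇²⁻(aq) + 6 H⁺(aq) + 2 NO(g) → 2 Cr³⁺(aq) + 3 H₂O(l) + 2 NO₃⁻(aq)
Q = [Cr³⁺]^2·[NO₃⁻]^2 / ([Cr₂O₇²⁻]·[H⁺]^6·P(NO)^2); log Q = 19.996.
E = E° − (0.0592/n) log Q = +0.38 − (0.0592/6)(19.996) = +0.183 V.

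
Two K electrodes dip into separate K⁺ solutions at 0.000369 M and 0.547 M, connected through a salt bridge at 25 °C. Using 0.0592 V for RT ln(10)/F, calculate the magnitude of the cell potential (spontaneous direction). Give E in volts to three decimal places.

For a concentration cell E°cell = 0. The 0.547 M side is the cathode (reduction is favoured where [K⁺] is higher).
With n = 1, E = −(0.0592/1) log([K⁺]ₐₙ/[K⁺]꜀ₐₜ) = −(0.0592/1) log(0.000369/0.547) = −(0.0592/1)(-3.171) = +0.188 V.

+0.188 V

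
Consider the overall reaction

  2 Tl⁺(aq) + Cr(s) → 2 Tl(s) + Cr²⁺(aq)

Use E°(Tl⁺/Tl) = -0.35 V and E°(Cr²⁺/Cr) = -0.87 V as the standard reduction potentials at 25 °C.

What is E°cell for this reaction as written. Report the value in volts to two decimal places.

The Tl⁺/Tl couple has the higher reduction potential, so it is the cathode; Cr²⁺/Cr is oxidised at the anode.
E°cell = E°(cathode) − E°(anode) = (-0.35) − (-0.87) = +0.52 V.
Since E°cell > 0, the reaction is spontaneous under standard conditions.

+0.52 V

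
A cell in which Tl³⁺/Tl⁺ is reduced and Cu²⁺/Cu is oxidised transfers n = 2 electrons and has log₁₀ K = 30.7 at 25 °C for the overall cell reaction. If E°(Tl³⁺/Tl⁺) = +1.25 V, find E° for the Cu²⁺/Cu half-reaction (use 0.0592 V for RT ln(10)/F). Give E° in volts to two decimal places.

+0.34 V

E°cell = (0.0592/n)·log K = (0.0592/2)(30.7) = +0.909 V.
Since Tl³⁺/Tl⁺ is the cathode and Cu²⁺/Cu the anode, E°cell = E°(Tl³⁺/Tl⁺) − E°(Cu²⁺/Cu).
So E°(Cu²⁺/Cu) = E°(Tl³⁺/Tl⁺) − E°cell = (+1.25) − (+0.909) = +0.34 V.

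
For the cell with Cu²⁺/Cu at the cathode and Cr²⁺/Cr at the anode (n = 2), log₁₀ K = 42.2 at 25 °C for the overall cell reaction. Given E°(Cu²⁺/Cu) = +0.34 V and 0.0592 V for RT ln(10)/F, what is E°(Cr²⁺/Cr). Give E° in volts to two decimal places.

E°cell = (0.0592/n)·log K = (0.0592/2)(42.2) = +1.249 V.
Since Cu²⁺/Cu is the cathode and Cr²⁺/Cr the anode, E°cell = E°(Cu²⁺/Cu) − E°(Cr²⁺/Cr).
So E°(Cr²⁺/Cr) = E°(Cu²⁺/Cu) − E°cell = (+0.34) − (+1.249) = -0.91 V.

-0.91 V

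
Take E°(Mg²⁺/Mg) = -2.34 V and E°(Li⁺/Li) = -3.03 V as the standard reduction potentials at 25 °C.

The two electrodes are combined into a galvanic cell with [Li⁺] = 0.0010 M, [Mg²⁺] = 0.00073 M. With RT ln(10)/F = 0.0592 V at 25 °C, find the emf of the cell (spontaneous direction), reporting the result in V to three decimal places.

Mg²⁺/Mg is the cathode (higher E°), Li⁺/Li the anode: E°cell = -2.34 − (-3.03) = +0.69 V, n = 2.
Overall: Mg²⁺(aq) + 2 Li(s) → Mg(s) + 2 Li⁺(aq)
Q = [Li⁺]^2 / ([Mg²⁺]); log Q = -2.863.
E = E° − (0.0592/n) log Q = +0.69 − (0.0592/2)(-2.863) = +0.775 V.

+0.775 V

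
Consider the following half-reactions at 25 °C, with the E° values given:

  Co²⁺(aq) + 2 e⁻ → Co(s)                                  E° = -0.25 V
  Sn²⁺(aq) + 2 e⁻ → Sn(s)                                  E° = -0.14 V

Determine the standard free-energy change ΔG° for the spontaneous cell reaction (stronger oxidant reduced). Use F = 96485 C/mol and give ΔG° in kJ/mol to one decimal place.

-21.2 kJ/mol

Sn²⁺/Sn (E° = -0.14 V) is the cathode; Co²⁺/Co (E° = -0.25 V) is the anode, so E°cell = +0.11 V.
Balancing electrons gives n = 2 (lcm of 2 and 2).
ΔG° = −nFE° = −(2)(96485)(+0.11) = -21,227 J = -21.2 kJ/mol.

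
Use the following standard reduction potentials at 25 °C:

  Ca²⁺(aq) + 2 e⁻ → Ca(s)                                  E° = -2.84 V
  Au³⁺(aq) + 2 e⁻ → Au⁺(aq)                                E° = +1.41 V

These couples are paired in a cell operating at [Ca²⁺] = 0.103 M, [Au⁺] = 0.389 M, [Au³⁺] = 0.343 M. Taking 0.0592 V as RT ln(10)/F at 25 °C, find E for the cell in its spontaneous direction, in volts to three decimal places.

Au³⁺/Au⁺ is the cathode (higher E°), Ca²⁺/Ca the anode: E°cell = +1.41 − (-2.84) = +4.25 V, n = 2.
Overall: Au³⁺(aq) + Ca(s) → Au⁺(aq) + Ca²⁺(aq)
Q = [Au⁺]·[Ca²⁺] / ([Au³⁺]); log Q = -0.933.
E = E° − (0.0592/n) log Q = +4.25 − (0.0592/2)(-0.933) = +4.278 V.

+4.278 V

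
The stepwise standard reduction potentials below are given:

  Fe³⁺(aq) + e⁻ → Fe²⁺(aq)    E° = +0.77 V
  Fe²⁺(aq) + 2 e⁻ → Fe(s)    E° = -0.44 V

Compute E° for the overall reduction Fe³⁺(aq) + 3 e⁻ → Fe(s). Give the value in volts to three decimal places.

-0.037 V

Standard free energies of sequential steps add: ΔG°₃ = ΔG°₁ + ΔG°₂, so n₃E°₃ = n₁E°₁ + n₂E°₂.
E°₃ = (1×+0.77 + 2×-0.44) / 3 = (-0.110) / 3 = -0.037 V.
Simply averaging or adding the two E° values would be wrong; the electron-weighted sum is required.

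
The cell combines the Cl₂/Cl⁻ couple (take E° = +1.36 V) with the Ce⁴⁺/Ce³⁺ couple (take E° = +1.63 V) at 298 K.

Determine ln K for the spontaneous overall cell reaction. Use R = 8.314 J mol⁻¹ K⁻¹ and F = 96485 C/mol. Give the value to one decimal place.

Cathode: Ce⁴⁺/Ce³⁺; anode: Cl₂/Cl⁻. E°cell = (+1.63) − (+1.36) = +0.27 V, with n = 2.
ΔG° = −nFE° = −RT ln K, so ln K = nFE°/(RT) = (2)(96485)(+0.27) / ((8.314)(298)) = 21.029.

21.0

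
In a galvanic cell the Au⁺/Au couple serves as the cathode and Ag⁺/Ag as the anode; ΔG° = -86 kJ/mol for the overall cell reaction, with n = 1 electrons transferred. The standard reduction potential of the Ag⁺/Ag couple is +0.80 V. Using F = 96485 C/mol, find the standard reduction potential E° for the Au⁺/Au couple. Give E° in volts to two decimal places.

E°cell = −ΔG°/(nF) = −(-86×10³)/((1)(96485)) = +0.891 V.
Since Au⁺/Au is the cathode and Ag⁺/Ag the anode, E°cell = E°(Au⁺/Au) − E°(Ag⁺/Ag).
So E°(Au⁺/Au) = E°cell + E°(Ag⁺/Ag) = +0.891 + (+0.80) = +1.69 V.

+1.69 V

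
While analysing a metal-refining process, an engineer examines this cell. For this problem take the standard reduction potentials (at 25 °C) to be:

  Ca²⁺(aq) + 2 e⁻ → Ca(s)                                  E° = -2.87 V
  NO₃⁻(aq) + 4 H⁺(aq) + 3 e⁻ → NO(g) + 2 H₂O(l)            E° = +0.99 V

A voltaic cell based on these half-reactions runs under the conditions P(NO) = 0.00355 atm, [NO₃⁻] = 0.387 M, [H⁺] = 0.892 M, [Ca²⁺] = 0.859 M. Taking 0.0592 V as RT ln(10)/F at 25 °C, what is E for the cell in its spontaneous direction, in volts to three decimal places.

NO₃⁻/NO is the cathode (higher E°), Ca²⁺/Ca the anode: E°cell = +0.99 − (-2.87) = +3.86 V, n = 6.
Overall: 2 NO₃⁻(aq) + 8 H⁺(aq) + 3 Ca(s) → 2 NO(g) + 4 H₂O(l) + 3 Ca²⁺(aq)
Q = P(NO)^2·[Ca²⁺]^3 / ([NO₃⁻]^2·[H⁺]^8); log Q = -3.876.
E = E° − (0.0592/n) log Q = +3.86 − (0.0592/6)(-3.876) = +3.898 V.

+3.898 V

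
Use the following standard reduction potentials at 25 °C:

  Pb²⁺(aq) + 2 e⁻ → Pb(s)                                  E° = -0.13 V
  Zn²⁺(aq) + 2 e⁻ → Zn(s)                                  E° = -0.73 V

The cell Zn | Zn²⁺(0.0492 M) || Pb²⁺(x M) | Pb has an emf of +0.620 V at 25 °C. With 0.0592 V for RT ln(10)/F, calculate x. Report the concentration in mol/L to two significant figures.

Pb²⁺/Pb is the cathode, Zn²⁺/Zn the anode: E°cell = +0.60 V, n = 2.
Overall reaction: Pb²⁺(aq) + Zn(s) → Pb(s) + Zn²⁺(aq); Q = [Zn²⁺]^1/[Pb²⁺]^1.
From E = E° − (0.0592/n) log Q: log Q = (E° − E)·n/0.0592 = (+0.60 − (+0.620))·2/0.0592 = -0.6757.
So 1·log[Pb²⁺] = 1·log(0.0492) − log Q = -1.3080 − (-0.6757) = -0.6323; [Pb²⁺] = 10^(-0.6323) ≈ 0.23 M.

0.23 M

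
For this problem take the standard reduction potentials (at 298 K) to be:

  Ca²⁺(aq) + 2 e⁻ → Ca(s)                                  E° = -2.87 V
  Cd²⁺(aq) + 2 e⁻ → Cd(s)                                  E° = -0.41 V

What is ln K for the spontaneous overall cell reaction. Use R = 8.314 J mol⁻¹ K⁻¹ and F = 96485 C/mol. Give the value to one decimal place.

191.6

Cathode: Cd²⁺/Cd; anode: Ca²⁺/Ca. E°cell = (-0.41) − (-2.87) = +2.46 V, with n = 2.
ΔG° = −nFE° = −RT ln K, so ln K = nFE°/(RT) = (2)(96485)(+2.46) / ((8.314)(298)) = 191.601.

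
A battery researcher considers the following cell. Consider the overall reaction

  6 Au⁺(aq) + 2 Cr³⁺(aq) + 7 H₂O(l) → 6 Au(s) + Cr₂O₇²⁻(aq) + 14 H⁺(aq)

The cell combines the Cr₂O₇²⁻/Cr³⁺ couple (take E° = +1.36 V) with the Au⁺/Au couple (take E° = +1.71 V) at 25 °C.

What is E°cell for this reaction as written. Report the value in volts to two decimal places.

The Au⁺/Au couple has the higher reduction potential, so it is the cathode; Cr₂O₇²⁻/Cr³⁺ is oxidised at the anode.
E°cell = E°(cathode) − E°(anode) = (+1.71) − (+1.36) = +0.35 V.
Since E°cell > 0, the reaction is spontaneous under standard conditions.

+0.35 V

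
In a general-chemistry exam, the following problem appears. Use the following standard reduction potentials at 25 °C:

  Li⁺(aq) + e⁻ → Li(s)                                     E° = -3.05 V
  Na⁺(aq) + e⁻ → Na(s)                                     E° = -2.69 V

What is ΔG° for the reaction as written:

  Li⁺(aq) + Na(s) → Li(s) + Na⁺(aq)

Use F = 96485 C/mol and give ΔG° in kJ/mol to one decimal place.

As written, Li⁺/Li is reduced (cathode) and Na⁺/Na is oxidised (anode), so E°cell = (-3.05) − (-2.69) = -0.36 V.
Balancing electrons gives n = 1.
ΔG° = −nFE° = −(1)(96485)(-0.36) = 34,735 J = +34.7 kJ/mol.

+34.7 kJ/mol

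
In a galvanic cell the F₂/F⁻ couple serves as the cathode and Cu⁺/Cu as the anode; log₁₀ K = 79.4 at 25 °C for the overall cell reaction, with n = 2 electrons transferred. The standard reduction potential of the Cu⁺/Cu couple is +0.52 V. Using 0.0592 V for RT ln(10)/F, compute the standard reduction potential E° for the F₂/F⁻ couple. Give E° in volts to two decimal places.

+2.87 V

E°cell = (0.0592/n)·log K = (0.0592/2)(79.4) = +2.350 V.
Since F₂/F⁻ is the cathode and Cu⁺/Cu the anode, E°cell = E°(F₂/F⁻) − E°(Cu⁺/Cu).
So E°(F₂/F⁻) = E°cell + E°(Cu⁺/Cu) = +2.350 + (+0.52) = +2.87 V.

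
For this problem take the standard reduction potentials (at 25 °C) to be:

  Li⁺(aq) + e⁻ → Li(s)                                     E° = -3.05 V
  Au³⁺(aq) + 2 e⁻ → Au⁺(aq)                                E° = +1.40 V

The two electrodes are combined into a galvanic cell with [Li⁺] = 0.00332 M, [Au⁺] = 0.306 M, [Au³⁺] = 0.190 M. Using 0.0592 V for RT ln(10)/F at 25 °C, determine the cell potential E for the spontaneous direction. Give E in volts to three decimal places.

+4.591 V

Au³⁺/Au⁺ is the cathode (higher E°), Li⁺/Li the anode: E°cell = +1.40 − (-3.05) = +4.45 V, n = 2.
Overall: Au³⁺(aq) + 2 Li(s) → Au⁺(aq) + 2 Li⁺(aq)
Q = [Au⁺]·[Li⁺]^2 / ([Au³⁺]); log Q = -4.751.
E = E° − (0.0592/n) log Q = +4.45 − (0.0592/2)(-4.751) = +4.591 V.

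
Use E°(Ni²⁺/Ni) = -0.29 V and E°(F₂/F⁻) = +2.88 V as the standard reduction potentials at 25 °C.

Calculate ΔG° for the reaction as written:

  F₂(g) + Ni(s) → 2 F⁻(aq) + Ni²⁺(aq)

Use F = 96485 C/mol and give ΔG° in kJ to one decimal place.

As written, F₂/F⁻ is reduced (cathode) and Ni²⁺/Ni is oxidised (anode), so E°cell = (+2.88) − (-0.29) = +3.17 V.
Balancing electrons gives n = 2.
ΔG° = −nFE° = −(2)(96485)(+3.17) = -611,715 J = -611.7 kJ.

-611.7 kJ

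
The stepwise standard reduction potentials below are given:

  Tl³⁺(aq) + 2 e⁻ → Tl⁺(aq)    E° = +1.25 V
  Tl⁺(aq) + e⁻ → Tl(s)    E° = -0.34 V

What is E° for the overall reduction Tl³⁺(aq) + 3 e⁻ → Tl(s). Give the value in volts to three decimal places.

Adding the free-energy changes (−nFE°) of the two steps gives −n₃FE°₃ = −n₁FE°₁ − n₂FE°₂.
E°₃ = (2×+1.25 + 1×-0.34) / 3 = (+2.160) / 3 = +0.720 V.
Simply averaging or adding the two E° values would be wrong; the electron-weighted sum is required.

+0.720 V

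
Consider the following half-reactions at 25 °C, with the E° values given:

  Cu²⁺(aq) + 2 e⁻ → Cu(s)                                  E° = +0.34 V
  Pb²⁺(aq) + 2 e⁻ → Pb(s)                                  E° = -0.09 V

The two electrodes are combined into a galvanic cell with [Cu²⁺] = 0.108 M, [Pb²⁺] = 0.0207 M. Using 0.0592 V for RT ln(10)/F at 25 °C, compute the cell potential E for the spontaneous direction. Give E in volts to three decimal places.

Cu²⁺/Cu is the cathode (higher E°), Pb²⁺/Pb the anode: E°cell = +0.34 − (-0.09) = +0.43 V, n = 2.
Overall: Cu²⁺(aq) + Pb(s) → Cu(s) + Pb²⁺(aq)
Q = [Pb²⁺] / ([Cu²⁺]); log Q = -0.717.
E = E° − (0.0592/n) log Q = +0.43 − (0.0592/2)(-0.717) = +0.451 V.

+0.451 V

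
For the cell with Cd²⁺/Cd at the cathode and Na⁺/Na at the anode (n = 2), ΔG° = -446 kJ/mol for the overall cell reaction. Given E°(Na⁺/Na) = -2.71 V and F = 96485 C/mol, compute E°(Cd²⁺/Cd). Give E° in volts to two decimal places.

-0.40 V

E°cell = −ΔG°/(nF) = −(-446×10³)/((2)(96485)) = +2.311 V.
Since Cd²⁺/Cd is the cathode and Na⁺/Na the anode, E°cell = E°(Cd²⁺/Cd) − E°(Na⁺/Na).
So E°(Cd²⁺/Cd) = E°cell + E°(Na⁺/Na) = +2.311 + (-2.71) = -0.40 V.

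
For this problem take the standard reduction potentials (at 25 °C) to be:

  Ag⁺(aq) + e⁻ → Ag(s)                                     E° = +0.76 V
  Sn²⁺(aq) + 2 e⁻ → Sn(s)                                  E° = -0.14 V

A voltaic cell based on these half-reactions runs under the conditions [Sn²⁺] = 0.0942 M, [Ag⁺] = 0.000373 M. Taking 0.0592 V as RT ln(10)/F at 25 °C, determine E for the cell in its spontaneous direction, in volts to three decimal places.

Ag⁺/Ag is the cathode (higher E°), Sn²⁺/Sn the anode: E°cell = +0.76 − (-0.14) = +0.90 V, n = 2.
Overall: 2 Ag⁺(aq) + Sn(s) → 2 Ag(s) + Sn²⁺(aq)
Q = [Sn²⁺] / ([Ag⁺]^2); log Q = 5.831.
E = E° − (0.0592/n) log Q = +0.90 − (0.0592/2)(5.831) = +0.727 V.

+0.727 V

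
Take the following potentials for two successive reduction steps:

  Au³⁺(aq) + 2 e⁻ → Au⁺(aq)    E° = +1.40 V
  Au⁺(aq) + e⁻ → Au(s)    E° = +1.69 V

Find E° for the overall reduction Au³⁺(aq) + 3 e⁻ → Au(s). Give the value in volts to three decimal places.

+1.497 V

Standard free energies of sequential steps add: ΔG°₃ = ΔG°₁ + ΔG°₂, so n₃E°₃ = n₁E°₁ + n₂E°₂.
E°₃ = (2×+1.40 + 1×+1.69) / 3 = (+4.490) / 3 = +1.497 V.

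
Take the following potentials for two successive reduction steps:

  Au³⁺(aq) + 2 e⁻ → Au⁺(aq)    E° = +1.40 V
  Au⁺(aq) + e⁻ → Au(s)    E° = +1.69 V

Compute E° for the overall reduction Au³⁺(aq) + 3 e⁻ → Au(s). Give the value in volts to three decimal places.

Adding the free-energy changes (−nFE°) of the two steps gives −n₃FE°₃ = −n₁FE°₁ − n₂FE°₂.
E°₃ = (2×+1.40 + 1×+1.69) / 3 = (+4.490) / 3 = +1.497 V.
Simply averaging or adding the two E° values would be wrong; the electron-weighted sum is required.

+1.497 V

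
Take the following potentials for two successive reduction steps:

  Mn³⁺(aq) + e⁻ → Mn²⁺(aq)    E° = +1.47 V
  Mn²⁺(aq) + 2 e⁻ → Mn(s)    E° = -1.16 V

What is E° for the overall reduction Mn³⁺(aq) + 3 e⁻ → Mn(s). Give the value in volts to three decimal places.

-0.283 V

Standard free energies of sequential steps add: ΔG°₃ = ΔG°₁ + ΔG°₂, so n₃E°₃ = n₁E°₁ + n₂E°₂.
E°₃ = (1×+1.47 + 2×-1.16) / 3 = (-0.850) / 3 = -0.283 V.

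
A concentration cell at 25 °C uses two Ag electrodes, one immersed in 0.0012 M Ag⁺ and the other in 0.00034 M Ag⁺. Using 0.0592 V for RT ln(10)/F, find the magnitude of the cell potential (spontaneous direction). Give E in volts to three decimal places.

+0.032 V

For a concentration cell E°cell = 0. The 0.0012 M side is the cathode (reduction is favoured where [Ag⁺] is higher).
With n = 1, E = −(0.0592/1) log([Ag⁺]ₐₙ/[Ag⁺]꜀ₐₜ) = −(0.0592/1) log(0.00034/0.0012) = −(0.0592/1)(-0.548) = +0.032 V.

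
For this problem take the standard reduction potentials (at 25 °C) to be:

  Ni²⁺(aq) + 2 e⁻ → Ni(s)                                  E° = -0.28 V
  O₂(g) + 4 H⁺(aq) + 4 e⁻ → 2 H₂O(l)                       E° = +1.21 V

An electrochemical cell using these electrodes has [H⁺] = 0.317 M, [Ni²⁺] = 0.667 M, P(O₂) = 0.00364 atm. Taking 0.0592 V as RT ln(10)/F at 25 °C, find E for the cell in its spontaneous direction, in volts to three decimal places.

+1.430 V

O₂/H₂O is the cathode (higher E°), Ni²⁺/Ni the anode: E°cell = +1.21 − (-0.28) = +1.49 V, n = 4.
Overall: O₂(g) + 4 H⁺(aq) + 2 Ni(s) → 2 H₂O(l) + 2 Ni²⁺(aq)
Q = [Ni²⁺]^2 / (P(O₂)·[H⁺]^4); log Q = 4.083.
E = E° − (0.0592/n) log Q = +1.49 − (0.0592/4)(4.083) = +1.430 V.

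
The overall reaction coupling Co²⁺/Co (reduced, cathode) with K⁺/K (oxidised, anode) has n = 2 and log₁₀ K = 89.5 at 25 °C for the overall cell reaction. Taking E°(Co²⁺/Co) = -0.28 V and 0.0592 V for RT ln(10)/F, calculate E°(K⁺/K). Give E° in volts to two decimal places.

E°cell = (0.0592/n)·log K = (0.0592/2)(89.5) = +2.649 V.
Since Co²⁺/Co is the cathode and K⁺/K the anode, E°cell = E°(Co²⁺/Co) − E°(K⁺/K).
So E°(K⁺/K) = E°(Co²⁺/Co) − E°cell = (-0.28) − (+2.649) = -2.93 V.

-2.93 V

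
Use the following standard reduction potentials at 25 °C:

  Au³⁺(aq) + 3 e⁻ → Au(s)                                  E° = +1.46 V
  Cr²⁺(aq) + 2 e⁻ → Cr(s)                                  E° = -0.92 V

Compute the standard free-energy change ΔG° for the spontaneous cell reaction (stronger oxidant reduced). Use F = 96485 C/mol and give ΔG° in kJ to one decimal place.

-1377.8 kJ

Au³⁺/Au (E° = +1.46 V) is the cathode; Cr²⁺/Cr (E° = -0.92 V) is the anode, so E°cell = +2.38 V.
Balancing electrons gives n = 6 (lcm of 3 and 2).
ΔG° = −nFE° = −(6)(96485)(+2.38) = -1,377,806 J = -1377.8 kJ.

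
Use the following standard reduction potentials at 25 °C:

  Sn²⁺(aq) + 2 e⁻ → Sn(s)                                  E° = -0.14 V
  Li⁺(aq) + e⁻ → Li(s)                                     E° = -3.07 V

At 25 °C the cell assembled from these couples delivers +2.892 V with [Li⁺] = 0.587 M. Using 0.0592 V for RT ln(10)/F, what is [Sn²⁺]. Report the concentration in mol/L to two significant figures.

Sn²⁺/Sn is the cathode, Li⁺/Li the anode: E°cell = +2.93 V, n = 2.
Overall reaction: Sn²⁺(aq) + 2 Li(s) → Sn(s) + 2 Li⁺(aq); Q = [Li⁺]^2/[Sn²⁺]^1.
From E = E° − (0.0592/n) log Q: log Q = (E° − E)·n/0.0592 = (+2.93 − (+2.892))·2/0.0592 = 1.2838.
So 1·log[Sn²⁺] = 2·log(0.587) − log Q = -0.4627 − (1.2838) = -1.7465; [Sn²⁺] = 10^(-1.7465) ≈ 0.018 M.

0.018 M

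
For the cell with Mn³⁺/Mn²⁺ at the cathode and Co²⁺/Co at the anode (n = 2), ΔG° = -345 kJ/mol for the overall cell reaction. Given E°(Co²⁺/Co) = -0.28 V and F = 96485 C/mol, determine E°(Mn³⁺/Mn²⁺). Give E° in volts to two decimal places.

E°cell = −ΔG°/(nF) = −(-345×10³)/((2)(96485)) = +1.788 V.
Since Mn³⁺/Mn²⁺ is the cathode and Co²⁺/Co the anode, E°cell = E°(Mn³⁺/Mn²⁺) − E°(Co²⁺/Co).
So E°(Mn³⁺/Mn²⁺) = E°cell + E°(Co²⁺/Co) = +1.788 + (-0.28) = +1.51 V.

+1.51 V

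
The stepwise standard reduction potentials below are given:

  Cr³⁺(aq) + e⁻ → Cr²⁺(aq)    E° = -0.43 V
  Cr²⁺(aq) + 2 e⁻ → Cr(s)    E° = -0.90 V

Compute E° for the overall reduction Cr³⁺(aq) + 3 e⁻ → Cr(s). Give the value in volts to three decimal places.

Since ΔG° = −nFE° is additive over sequential reductions, n₃E°₃ = n₁E°₁ + n₂E°₂.
E°₃ = (1×-0.43 + 2×-0.90) / 3 = (-2.230) / 3 = -0.743 V.

-0.743 V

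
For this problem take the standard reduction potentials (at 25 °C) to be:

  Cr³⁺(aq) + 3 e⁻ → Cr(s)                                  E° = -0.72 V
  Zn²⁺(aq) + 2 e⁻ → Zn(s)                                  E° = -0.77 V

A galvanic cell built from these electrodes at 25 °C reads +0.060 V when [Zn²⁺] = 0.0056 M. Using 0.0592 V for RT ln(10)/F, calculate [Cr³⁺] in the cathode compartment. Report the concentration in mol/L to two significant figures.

0.0013 M

Cr³⁺/Cr is the cathode, Zn²⁺/Zn the anode: E°cell = +0.05 V, n = 6.
Overall reaction: 2 Cr³⁺(aq) + 3 Zn(s) → 2 Cr(s) + 3 Zn²⁺(aq); Q = [Zn²⁺]^3/[Cr³⁺]^2.
From E = E° − (0.0592/n) log Q: log Q = (E° − E)·n/0.0592 = (+0.05 − (+0.060))·6/0.0592 = -1.0135.
So 2·log[Cr³⁺] = 3·log(0.0056) − log Q = -6.7554 − (-1.0135) = -5.7419; log[Cr³⁺] = -5.7419 / 2 = -2.8710; [Cr³⁺] = 10^(-2.8710) ≈ 0.0013 M.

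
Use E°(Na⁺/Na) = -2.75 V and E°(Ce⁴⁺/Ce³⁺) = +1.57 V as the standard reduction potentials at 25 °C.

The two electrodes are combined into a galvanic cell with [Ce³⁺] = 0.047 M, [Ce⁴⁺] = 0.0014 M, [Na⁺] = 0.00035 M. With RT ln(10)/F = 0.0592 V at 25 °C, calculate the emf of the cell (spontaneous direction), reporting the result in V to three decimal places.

+4.434 V

Ce⁴⁺/Ce³⁺ is the cathode (higher E°), Na⁺/Na the anode: E°cell = +1.57 − (-2.75) = +4.32 V, n = 1.
Overall: Ce⁴⁺(aq) + Na(s) → Ce³⁺(aq) + Na⁺(aq)
Q = [Ce³⁺]·[Na⁺] / ([Ce⁴⁺]); log Q = -1.930.
E = E° − (0.0592/n) log Q = +4.32 − (0.0592/1)(-1.930) = +4.434 V.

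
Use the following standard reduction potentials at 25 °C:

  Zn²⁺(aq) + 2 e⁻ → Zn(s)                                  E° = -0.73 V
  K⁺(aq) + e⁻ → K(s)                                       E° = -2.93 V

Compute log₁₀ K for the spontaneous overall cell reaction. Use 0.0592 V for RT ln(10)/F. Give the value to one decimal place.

74.3

Cathode: Zn²⁺/Zn; anode: K⁺/K. E°cell = +2.20 V, n = 2.
log K = nE°cell / 0.0592 = (2)(+2.20) / 0.0592 = 74.3.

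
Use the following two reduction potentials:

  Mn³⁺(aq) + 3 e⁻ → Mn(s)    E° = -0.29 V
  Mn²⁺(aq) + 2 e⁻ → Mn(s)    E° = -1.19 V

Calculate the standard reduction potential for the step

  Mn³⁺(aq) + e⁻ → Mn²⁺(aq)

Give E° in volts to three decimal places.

Sequential free energies add, so n₃E°₃ = n₁E°₁ + n₂E°₂.
With n₃ = 3, and the known step contributing 2×(-1.19) V, the unknown satisfies 1·E° = 3×(-0.29) − 2×(-1.19) = +1.510.
E° = +1.510 / 1 = +1.510 V.

+1.510 V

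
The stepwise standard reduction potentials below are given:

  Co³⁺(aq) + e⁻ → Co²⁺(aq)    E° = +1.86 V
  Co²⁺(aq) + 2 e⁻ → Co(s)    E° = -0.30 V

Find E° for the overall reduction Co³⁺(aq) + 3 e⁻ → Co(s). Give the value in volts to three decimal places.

+0.420 V

Standard free energies of sequential steps add: ΔG°₃ = ΔG°₁ + ΔG°₂, so n₃E°₃ = n₁E°₁ + n₂E°₂.
E°₃ = (1×+1.86 + 2×-0.30) / 3 = (+1.260) / 3 = +0.420 V.
E° values themselves are not directly additive — weighting by electron count is essential.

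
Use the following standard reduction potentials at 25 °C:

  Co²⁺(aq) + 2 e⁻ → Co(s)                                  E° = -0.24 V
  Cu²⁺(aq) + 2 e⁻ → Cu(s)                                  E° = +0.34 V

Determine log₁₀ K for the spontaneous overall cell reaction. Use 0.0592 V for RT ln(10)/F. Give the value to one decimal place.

19.6

Cathode: Cu²⁺/Cu; anode: Co²⁺/Co. E°cell = +0.58 V, n = 2.
log K = nE°cell / 0.0592 = (2)(+0.58) / 0.0592 = 19.6.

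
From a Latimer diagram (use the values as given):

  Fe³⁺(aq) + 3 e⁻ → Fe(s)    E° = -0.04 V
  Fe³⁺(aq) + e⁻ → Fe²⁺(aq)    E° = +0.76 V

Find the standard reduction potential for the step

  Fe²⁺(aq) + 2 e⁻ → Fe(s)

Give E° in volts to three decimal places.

Sequential free energies add, so n₃E°₃ = n₁E°₁ + n₂E°₂.
With n₃ = 3, and the known step contributing 1×(+0.76) V, the unknown satisfies 2·E° = 3×(-0.04) − 1×(+0.76) = -0.880.
E° = -0.880 / 2 = -0.440 V.

-0.440 V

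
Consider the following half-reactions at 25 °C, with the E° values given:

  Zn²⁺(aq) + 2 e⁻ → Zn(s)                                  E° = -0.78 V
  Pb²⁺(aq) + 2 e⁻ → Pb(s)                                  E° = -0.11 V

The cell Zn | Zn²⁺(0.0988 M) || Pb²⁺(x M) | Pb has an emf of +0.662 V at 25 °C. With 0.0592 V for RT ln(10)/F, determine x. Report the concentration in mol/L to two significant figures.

Pb²⁺/Pb is the cathode, Zn²⁺/Zn the anode: E°cell = +0.67 V, n = 2.
Overall reaction: Pb²⁺(aq) + Zn(s) → Pb(s) + Zn²⁺(aq); Q = [Zn²⁺]^1/[Pb²⁺]^1.
From E = E° − (0.0592/n) log Q: log Q = (E° − E)·n/0.0592 = (+0.67 − (+0.662))·2/0.0592 = 0.2703.
So 1·log[Pb²⁺] = 1·log(0.0988) − log Q = -1.0052 − (0.2703) = -1.2755; [Pb²⁺] = 10^(-1.2755) ≈ 0.053 M.

0.053 M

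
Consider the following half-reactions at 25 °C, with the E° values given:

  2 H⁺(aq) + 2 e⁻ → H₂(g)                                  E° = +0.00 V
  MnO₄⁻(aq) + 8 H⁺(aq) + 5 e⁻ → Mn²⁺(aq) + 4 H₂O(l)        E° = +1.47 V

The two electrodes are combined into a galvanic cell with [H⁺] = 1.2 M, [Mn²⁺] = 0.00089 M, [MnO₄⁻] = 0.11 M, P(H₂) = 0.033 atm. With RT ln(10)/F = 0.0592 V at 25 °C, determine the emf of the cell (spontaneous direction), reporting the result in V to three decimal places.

+1.454 V

MnO₄⁻/Mn²⁺ is the cathode (higher E°), H⁺/H₂ the anode: E°cell = +1.47 − (+0.00) = +1.47 V, n = 10.
Overall: 2 MnO₄⁻(aq) + 6 H⁺(aq) + 5 H₂(g) → 2 Mn²⁺(aq) + 8 H₂O(l)
Q = [Mn²⁺]^2 / ([MnO₄⁻]^2·[H⁺]^6·P(H₂)^5); log Q = 2.748.
E = E° − (0.0592/n) log Q = +1.47 − (0.0592/10)(2.748) = +1.454 V.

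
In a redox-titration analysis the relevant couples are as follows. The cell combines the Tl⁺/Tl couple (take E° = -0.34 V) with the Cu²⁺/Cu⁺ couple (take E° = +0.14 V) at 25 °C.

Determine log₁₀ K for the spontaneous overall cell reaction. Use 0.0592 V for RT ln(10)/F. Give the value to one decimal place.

8.1

Cathode: Cu²⁺/Cu⁺; anode: Tl⁺/Tl. E°cell = +0.48 V, n = 1.
log K = nE°cell / 0.0592 = (1)(+0.48) / 0.0592 = 8.1.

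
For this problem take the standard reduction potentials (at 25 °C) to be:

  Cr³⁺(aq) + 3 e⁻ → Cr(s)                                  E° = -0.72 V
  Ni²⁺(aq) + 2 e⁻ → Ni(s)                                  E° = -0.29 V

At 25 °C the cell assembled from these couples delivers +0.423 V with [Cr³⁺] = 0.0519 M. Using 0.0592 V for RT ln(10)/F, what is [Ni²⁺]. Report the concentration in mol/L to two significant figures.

0.081 M

Ni²⁺/Ni is the cathode, Cr³⁺/Cr the anode: E°cell = +0.43 V, n = 6.
Overall reaction: 3 Ni²⁺(aq) + 2 Cr(s) → 3 Ni(s) + 2 Cr³⁺(aq); Q = [Cr³⁺]^2/[Ni²⁺]^3.
From E = E° − (0.0592/n) log Q: log Q = (E° − E)·n/0.0592 = (+0.43 − (+0.423))·6/0.0592 = 0.7095.
So 3·log[Ni²⁺] = 2·log(0.0519) − log Q = -2.5697 − (0.7095) = -3.2792; log[Ni²⁺] = -3.2792 / 3 = -1.0931; [Ni²⁺] = 10^(-1.0931) ≈ 0.081 M.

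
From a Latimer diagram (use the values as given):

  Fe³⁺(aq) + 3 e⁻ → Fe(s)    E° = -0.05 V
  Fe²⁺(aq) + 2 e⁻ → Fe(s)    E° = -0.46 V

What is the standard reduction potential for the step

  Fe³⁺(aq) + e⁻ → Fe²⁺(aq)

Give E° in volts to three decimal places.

+0.770 V

Sequential free energies add, so n₃E°₃ = n₁E°₁ + n₂E°₂.
With n₃ = 3, and the known step contributing 2×(-0.46) V, the unknown satisfies 1·E° = 3×(-0.05) − 2×(-0.46) = +0.770.
E° = +0.770 / 1 = +0.770 V.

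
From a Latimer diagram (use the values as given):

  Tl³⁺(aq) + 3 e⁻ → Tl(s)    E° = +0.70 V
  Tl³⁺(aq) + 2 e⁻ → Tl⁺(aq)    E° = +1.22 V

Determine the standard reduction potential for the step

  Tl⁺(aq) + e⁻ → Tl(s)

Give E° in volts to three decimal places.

Sequential free energies add, so n₃E°₃ = n₁E°₁ + n₂E°₂.
With n₃ = 3, and the known step contributing 2×(+1.22) V, the unknown satisfies 1·E° = 3×(+0.70) − 2×(+1.22) = -0.340.
E° = -0.340 / 1 = -0.340 V.

-0.340 V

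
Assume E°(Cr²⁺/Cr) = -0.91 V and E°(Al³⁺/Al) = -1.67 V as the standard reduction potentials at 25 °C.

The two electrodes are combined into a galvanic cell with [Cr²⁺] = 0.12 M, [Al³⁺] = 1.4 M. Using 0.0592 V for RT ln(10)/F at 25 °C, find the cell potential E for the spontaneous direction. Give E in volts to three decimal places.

+0.730 V

Cr²⁺/Cr is the cathode (higher E°), Al³⁺/Al the anode: E°cell = -0.91 − (-1.67) = +0.76 V, n = 6.
Overall: 3 Cr²⁺(aq) + 2 Al(s) → 3 Cr(s) + 2 Al³⁺(aq)
Q = [Al³⁺]^2 / ([Cr²⁺]^3); log Q = 3.055.
E = E° − (0.0592/n) log Q = +0.76 − (0.0592/6)(3.055) = +0.730 V.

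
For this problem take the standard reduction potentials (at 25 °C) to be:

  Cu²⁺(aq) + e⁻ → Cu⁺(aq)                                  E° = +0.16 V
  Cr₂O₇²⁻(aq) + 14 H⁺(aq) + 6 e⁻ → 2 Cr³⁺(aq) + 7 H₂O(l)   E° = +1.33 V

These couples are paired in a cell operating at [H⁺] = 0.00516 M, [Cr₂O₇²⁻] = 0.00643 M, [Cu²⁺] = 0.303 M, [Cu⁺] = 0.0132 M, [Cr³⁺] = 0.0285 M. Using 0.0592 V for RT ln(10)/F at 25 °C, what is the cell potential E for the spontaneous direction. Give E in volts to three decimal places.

+0.782 V

Cr₂O₇²⁻/Cr³⁺ is the cathode (higher E°), Cu²⁺/Cu⁺ the anode: E°cell = +1.33 − (+0.16) = +1.17 V, n = 6.
Overall: Cr₂O₇²⁻(aq) + 14 H⁺(aq) + 6 Cu⁺(aq) → 2 Cr³⁺(aq) + 7 H₂O(l) + 6 Cu²⁺(aq)
Q = [Cr³⁺]^2·[Cu²⁺]^6 / ([Cr₂O₇²⁻]·[H⁺]^14·[Cu⁺]^6); log Q = 39.290.
E = E° − (0.0592/n) log Q = +1.17 − (0.0592/6)(39.290) = +0.782 V.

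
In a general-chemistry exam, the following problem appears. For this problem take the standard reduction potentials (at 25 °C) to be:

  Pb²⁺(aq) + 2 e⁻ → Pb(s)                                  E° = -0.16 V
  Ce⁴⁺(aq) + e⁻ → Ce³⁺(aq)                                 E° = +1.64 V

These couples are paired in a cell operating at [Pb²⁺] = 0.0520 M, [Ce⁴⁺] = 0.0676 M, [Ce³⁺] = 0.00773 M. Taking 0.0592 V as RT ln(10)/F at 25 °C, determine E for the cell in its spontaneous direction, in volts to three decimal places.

Ce⁴⁺/Ce³⁺ is the cathode (higher E°), Pb²⁺/Pb the anode: E°cell = +1.64 − (-0.16) = +1.80 V, n = 2.
Overall: 2 Ce⁴⁺(aq) + Pb(s) → 2 Ce³⁺(aq) + Pb²⁺(aq)
Q = [Ce³⁺]^2·[Pb²⁺] / ([Ce⁴⁺]^2); log Q = -3.168.
E = E° − (0.0592/n) log Q = +1.80 − (0.0592/2)(-3.168) = +1.894 V.

+1.894 V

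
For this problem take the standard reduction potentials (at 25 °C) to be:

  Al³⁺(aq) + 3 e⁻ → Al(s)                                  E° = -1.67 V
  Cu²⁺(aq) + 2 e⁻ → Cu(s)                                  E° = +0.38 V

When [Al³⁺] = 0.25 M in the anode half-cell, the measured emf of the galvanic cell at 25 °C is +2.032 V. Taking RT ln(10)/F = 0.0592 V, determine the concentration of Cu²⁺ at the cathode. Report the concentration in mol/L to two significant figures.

0.098 M

Cu²⁺/Cu is the cathode, Al³⁺/Al the anode: E°cell = +2.05 V, n = 6.
Overall reaction: 3 Cu²⁺(aq) + 2 Al(s) → 3 Cu(s) + 2 Al³⁺(aq); Q = [Al³⁺]^2/[Cu²⁺]^3.
From E = E° − (0.0592/n) log Q: log Q = (E° − E)·n/0.0592 = (+2.05 − (+2.032))·6/0.0592 = 1.8243.
So 3·log[Cu²⁺] = 2·log(0.25) − log Q = -1.2041 − (1.8243) = -3.0284; log[Cu²⁺] = -3.0284 / 3 = -1.0095; [Cu²⁺] = 10^(-1.0095) ≈ 0.098 M.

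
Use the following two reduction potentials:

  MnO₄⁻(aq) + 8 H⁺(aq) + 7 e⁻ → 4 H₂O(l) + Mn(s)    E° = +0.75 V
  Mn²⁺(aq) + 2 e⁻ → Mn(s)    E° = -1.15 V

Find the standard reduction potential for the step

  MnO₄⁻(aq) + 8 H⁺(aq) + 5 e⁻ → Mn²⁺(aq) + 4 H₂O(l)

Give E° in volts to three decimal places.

Sequential free energies add, so n₃E°₃ = n₁E°₁ + n₂E°₂.
With n₃ = 7, and the known step contributing 2×(-1.15) V, the unknown satisfies 5·E° = 7×(+0.75) − 2×(-1.15) = +7.550.
E° = +7.550 / 5 = +1.510 V.

+1.510 V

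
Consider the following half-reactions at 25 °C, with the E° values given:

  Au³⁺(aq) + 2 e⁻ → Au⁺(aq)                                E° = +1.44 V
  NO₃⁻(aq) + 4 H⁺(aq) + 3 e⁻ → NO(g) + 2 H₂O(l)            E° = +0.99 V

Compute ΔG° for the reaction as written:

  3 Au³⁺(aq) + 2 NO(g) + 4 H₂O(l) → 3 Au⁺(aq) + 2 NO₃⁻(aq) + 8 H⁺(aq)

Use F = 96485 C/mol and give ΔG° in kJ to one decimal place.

As written, Au³⁺/Au⁺ is reduced (cathode) and NO₃⁻/NO is oxidised (anode), so E°cell = (+1.44) − (+0.99) = +0.45 V.
Balancing electrons gives n = 6.
ΔG° = −nFE° = −(6)(96485)(+0.45) = -260,510 J = -260.5 kJ.

-260.5 kJ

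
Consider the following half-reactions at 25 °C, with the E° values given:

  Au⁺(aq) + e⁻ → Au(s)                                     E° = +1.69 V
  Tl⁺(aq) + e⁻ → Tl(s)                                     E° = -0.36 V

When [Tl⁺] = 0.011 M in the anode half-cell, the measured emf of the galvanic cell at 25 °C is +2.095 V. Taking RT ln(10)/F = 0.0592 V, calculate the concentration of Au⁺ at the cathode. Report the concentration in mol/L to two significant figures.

Au⁺/Au is the cathode, Tl⁺/Tl the anode: E°cell = +2.05 V, n = 1.
Overall reaction: Au⁺(aq) + Tl(s) → Au(s) + Tl⁺(aq); Q = [Tl⁺]^1/[Au⁺]^1.
From E = E° − (0.0592/n) log Q: log Q = (E° − E)·n/0.0592 = (+2.05 − (+2.095))·1/0.0592 = -0.7601.
So 1·log[Au⁺] = 1·log(0.011) − log Q = -1.9586 − (-0.7601) = -1.1985; [Au⁺] = 10^(-1.1985) ≈ 0.063 M.

0.063 M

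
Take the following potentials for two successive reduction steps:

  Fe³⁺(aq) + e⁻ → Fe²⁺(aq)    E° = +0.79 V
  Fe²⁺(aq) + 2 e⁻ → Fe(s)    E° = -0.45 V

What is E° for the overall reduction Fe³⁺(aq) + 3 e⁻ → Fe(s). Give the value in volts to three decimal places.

Since ΔG° = −nFE° is additive over sequential reductions, n₃E°₃ = n₁E°₁ + n₂E°₂.
E°₃ = (1×+0.79 + 2×-0.45) / 3 = (-0.110) / 3 = -0.037 V.

-0.037 V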